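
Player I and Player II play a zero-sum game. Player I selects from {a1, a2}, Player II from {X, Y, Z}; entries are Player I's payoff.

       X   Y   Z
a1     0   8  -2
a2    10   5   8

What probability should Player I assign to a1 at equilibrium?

Row minima: a1 → -2, a2 → 5; maximin = 5.
Column maxima: X → 10, Y → 8, Z → 8; minimax = 8.
5 ≠ 8, so there is no saddle point; optimal play is mixed.
X is strictly dominated by Z (it gives Player I strictly more in every row), so Player II never plays it.
On the remaining 2×2 (a1, a2 vs Y, Z):
Let Player I play a1 with probability p. Expected payoff against Y: 8p + 5(1−p) = 3p + 5; against Z: (-2)p + 8(1−p) = −10p + 8.
Setting these equal: 3p + 5 = −10p + 8 ⇒ 13p = 3 ⇒ p = 3/13, and the value is (3)·(3/13) + 5 = 74/13.
For Player II: with q = P(Y), equating a1's and a2's payoffs gives 10q − 2 = −3q + 8 ⇒ q = 10/13.

3/13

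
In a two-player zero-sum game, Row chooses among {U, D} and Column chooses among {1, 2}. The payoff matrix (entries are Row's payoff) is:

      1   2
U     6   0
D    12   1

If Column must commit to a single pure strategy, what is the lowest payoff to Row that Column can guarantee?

Column maxima: 1 → 12, 2 → 1.
The smallest of these is 1.

1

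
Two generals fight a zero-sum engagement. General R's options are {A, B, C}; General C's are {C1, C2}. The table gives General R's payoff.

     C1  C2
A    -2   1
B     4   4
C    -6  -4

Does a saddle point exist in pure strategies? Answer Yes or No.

Yes

Row minima: A → -2, B → 4, C → -6; maximin = 4.
Column maxima: C1 → 4, C2 → 4; minimax = 4.
maximin = minimax = 4, so a saddle point exists.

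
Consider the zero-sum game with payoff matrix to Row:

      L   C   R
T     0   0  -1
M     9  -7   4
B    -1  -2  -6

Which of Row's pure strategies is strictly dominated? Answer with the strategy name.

B

T gives a strictly higher payoff than B against every column: 0 > -1, 0 > -2, -1 > -6.
So B is strictly dominated and Row never plays it.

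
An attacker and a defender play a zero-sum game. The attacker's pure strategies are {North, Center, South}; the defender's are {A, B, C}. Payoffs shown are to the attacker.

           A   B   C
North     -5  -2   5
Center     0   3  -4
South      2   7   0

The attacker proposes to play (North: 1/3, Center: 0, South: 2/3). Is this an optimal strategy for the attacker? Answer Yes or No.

No

Against A this mix gives (1/3)·(-5) + (2/3)·2 = -1/3.
Against B this mix gives (1/3)·(-2) + (2/3)·7 = 4.
Against C this mix gives (1/3)·5 + (2/3)·0 = 5/3.
The defender will play A, holding the attacker to -1/3. Shifting weight toward the row that does better against A would raise this floor (the equalizing mix achieves 5/6 against both A and C), so the proposed strategy is not optimal.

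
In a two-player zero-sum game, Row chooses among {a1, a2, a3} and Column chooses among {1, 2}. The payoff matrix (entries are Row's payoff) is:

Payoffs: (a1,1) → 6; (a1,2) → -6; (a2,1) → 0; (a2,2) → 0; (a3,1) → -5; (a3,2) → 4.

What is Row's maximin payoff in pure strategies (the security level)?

Row minima: a1 → -6, a2 → 0, a3 → -5.
The best of these is 0.

0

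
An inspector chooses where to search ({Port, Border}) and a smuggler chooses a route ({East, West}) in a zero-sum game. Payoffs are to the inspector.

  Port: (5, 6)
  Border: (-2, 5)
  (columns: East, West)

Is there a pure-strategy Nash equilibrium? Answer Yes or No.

Yes

Row minima: Port → 5, Border → -2; maximin = 5.
Column maxima: East → 5, West → 6; minimax = 5.
maximin = minimax = 5, so a saddle point exists.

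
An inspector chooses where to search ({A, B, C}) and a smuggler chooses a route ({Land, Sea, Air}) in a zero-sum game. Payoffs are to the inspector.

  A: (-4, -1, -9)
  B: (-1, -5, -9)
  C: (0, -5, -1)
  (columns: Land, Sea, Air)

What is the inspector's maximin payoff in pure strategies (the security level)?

-5

Row minima: A → -9, B → -9, C → -5.
The best of these is -5.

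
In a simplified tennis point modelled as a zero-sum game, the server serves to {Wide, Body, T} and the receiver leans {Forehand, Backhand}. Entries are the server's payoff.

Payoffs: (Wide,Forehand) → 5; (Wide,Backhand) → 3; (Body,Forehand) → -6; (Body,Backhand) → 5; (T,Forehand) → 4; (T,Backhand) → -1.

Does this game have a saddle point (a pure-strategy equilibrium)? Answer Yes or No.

No

Row minima: Wide → 3, Body → -6, T → -1; maximin = 3.
Column maxima: Forehand → 5, Backhand → 5; minimax = 5.
3 ≠ 5, so no pure-strategy equilibrium exists.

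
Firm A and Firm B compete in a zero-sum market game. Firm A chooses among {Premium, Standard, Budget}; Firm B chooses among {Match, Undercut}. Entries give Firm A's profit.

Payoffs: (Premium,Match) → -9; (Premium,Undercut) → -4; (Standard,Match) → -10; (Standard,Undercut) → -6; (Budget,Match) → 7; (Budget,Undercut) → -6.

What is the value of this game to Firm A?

-41/9

Row minima: Premium → -9, Standard → -10, Budget → -6; maximin = -6.
Column maxima: Match → 7, Undercut → -4; minimax = -4.
-6 ≠ -4, so there is no saddle point; optimal play is mixed.
Standard is strictly dominated by Premium, so Firm A never plays it.
On the remaining 2×2 (Premium, Budget vs Match, Undercut):
Let Firm A play Premium with probability p. Expected payoff against Match: (-9)p + 7(1−p) = −16p + 7; against Undercut: (-4)p + (-6)(1−p) = 2p − 6.
Setting these equal: −16p + 7 = 2p − 6 ⇒ −18p = -13 ⇒ p = 13/18, and the value is (-16)·(13/18) + 7 = -41/9.
For Firm B: with q = P(Match), equating Premium's and Budget's payoffs gives −5q − 4 = 13q − 6 ⇒ q = 1/9.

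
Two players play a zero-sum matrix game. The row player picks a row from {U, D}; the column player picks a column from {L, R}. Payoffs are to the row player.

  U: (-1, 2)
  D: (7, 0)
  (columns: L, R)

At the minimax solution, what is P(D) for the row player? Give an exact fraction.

3/10

Row minima: U → -1, D → 0; maximin = 0.
Column maxima: L → 7, R → 2; minimax = 2.
0 ≠ 2, so there is no saddle point; optimal play is mixed.
Let the row player play U with probability p. Expected payoff against L: (-1)p + 7(1−p) = −8p + 7; against R: 2p + 0(1−p) = 2p.
Setting these equal: −8p + 7 = 2p ⇒ −10p = -7 ⇒ p = 7/10, and the value is (-8)·(7/10) + 7 = 7/5.
For the column player: with q = P(L), equating U's and D's payoffs gives −3q + 2 = 7q ⇒ q = 1/5.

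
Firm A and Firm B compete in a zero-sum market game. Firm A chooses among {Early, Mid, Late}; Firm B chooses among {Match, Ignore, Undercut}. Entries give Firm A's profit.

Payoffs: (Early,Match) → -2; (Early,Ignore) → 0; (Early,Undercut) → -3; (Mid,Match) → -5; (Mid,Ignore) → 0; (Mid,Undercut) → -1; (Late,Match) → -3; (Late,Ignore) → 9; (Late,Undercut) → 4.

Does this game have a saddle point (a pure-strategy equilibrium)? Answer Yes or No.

No

Row minima: Early → -3, Mid → -5, Late → -3; maximin = -3.
Column maxima: Match → -2, Ignore → 9, Undercut → 4; minimax = -2.
-3 ≠ -2, so no pure-strategy equilibrium exists.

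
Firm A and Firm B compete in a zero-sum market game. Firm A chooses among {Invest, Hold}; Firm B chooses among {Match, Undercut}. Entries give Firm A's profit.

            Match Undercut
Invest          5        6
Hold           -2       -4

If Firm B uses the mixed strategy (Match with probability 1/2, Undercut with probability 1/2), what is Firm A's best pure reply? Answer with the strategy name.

Expected payoff of Invest: (1/2)·5 + (1/2)·6 = 11/2.
Expected payoff of Hold: (1/2)·(-2) + (1/2)·(-4) = -3.
The largest is 11/2, so Firm A's best response is Invest.

Invest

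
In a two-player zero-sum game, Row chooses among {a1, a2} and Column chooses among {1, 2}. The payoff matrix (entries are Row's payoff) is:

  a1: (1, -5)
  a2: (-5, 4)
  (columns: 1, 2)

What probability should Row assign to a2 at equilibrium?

2/5

Row minima: a1 → -5, a2 → -5; maximin = -5.
Column maxima: 1 → 1, 2 → 4; minimax = 1.
-5 ≠ 1, so there is no saddle point; optimal play is mixed.
Let Row play a1 with probability p. Expected payoff against 1: 1p + (-5)(1−p) = 6p − 5; against 2: (-5)p + 4(1−p) = −9p + 4.
Setting these equal: 6p − 5 = −9p + 4 ⇒ 15p = 9 ⇒ p = 3/5, and the value is (6)·(3/5) − 5 = -7/5.
For Column: with q = P(1), equating a1's and a2's payoffs gives 6q − 5 = −9q + 4 ⇒ q = 3/5.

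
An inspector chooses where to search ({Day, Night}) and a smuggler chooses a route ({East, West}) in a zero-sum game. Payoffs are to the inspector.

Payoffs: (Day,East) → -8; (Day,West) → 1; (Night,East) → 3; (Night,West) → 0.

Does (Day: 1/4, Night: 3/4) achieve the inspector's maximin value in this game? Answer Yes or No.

Against East this mix gives (1/4)·(-8) + (3/4)·3 = 1/4.
Against West this mix gives (1/4)·1 + (3/4)·0 = 1/4.
All of the smuggler's active replies (East, West) yield 1/4, and no column does worse for the inspector. The mix makes the smuggler indifferent and guarantees 1/4, so it is optimal.

Yes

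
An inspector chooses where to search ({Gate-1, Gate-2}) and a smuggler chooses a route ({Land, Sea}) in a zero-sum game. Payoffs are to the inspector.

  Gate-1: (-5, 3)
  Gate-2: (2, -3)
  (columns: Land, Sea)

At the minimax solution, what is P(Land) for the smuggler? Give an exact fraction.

6/13

Row minima: Gate-1 → -5, Gate-2 → -3; maximin = -3.
Column maxima: Land → 2, Sea → 3; minimax = 2.
-3 ≠ 2, so there is no saddle point; optimal play is mixed.
Let the inspector play Gate-1 with probability p. Expected payoff against Land: (-5)p + 2(1−p) = −7p + 2; against Sea: 3p + (-3)(1−p) = 6p − 3.
Setting these equal: −7p + 2 = 6p − 3 ⇒ −13p = -5 ⇒ p = 5/13, and the value is (-7)·(5/13) + 2 = -9/13.
For the smuggler: with q = P(Land), equating Gate-1's and Gate-2's payoffs gives −8q + 3 = 5q − 3 ⇒ q = 6/13.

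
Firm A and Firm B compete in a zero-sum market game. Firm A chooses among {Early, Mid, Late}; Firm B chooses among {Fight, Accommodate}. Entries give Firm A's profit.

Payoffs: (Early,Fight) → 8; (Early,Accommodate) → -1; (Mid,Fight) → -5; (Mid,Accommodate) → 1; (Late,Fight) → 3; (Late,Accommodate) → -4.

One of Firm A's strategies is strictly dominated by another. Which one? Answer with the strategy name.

Early gives a strictly higher payoff than Late against every column: 8 > 3, -1 > -4.
So Late is strictly dominated and Firm A never plays it.

Late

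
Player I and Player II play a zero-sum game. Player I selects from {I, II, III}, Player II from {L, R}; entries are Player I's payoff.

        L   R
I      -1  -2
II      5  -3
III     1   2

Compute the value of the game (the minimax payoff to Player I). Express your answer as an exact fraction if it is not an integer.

Row minima: I → -2, II → -3, III → 1; maximin = 1.
Column maxima: L → 5, R → 2; minimax = 2.
1 ≠ 2, so there is no saddle point; optimal play is mixed.
I is strictly dominated by III, so Player I never plays it.
On the remaining 2×2 (II, III vs L, R):
Let Player I play II with probability p. Expected payoff against L: 5p + 1(1−p) = 4p + 1; against R: (-3)p + 2(1−p) = −5p + 2.
Setting these equal: 4p + 1 = −5p + 2 ⇒ 9p = 1 ⇒ p = 1/9, and the value is (4)·(1/9) + 1 = 13/9.
For Player II: with q = P(L), equating II's and III's payoffs gives 8q − 3 = −q + 2 ⇒ q = 5/9.

13/9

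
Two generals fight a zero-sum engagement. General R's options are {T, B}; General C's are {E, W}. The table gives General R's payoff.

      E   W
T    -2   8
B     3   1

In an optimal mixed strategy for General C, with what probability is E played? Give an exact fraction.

Row minima: T → -2, B → 1; maximin = 1.
Column maxima: E → 3, W → 8; minimax = 3.
1 ≠ 3, so there is no saddle point; optimal play is mixed.
Let General R play T with probability p. Expected payoff against E: (-2)p + 3(1−p) = −5p + 3; against W: 8p + 1(1−p) = 7p + 1.
Setting these equal: −5p + 3 = 7p + 1 ⇒ −12p = -2 ⇒ p = 1/6, and the value is (-5)·(1/6) + 3 = 13/6.
For General C: with q = P(E), equating T's and B's payoffs gives −10q + 8 = 2q + 1 ⇒ q = 7/12.

7/12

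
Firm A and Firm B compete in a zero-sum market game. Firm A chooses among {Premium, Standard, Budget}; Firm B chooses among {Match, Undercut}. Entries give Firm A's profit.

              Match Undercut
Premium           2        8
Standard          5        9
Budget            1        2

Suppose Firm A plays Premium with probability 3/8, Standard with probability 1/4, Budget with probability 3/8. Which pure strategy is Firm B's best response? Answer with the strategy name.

If Firm B plays Match, Firm A's expected payoff is (3/8)·2 + (1/4)·5 + (3/8)·1 = 19/8.
If Firm B plays Undercut, Firm A's expected payoff is (3/8)·8 + (1/4)·9 + (3/8)·2 = 6.
Firm B minimizes Firm A's payoff; the smallest is 19/8, so the best response is Match.

Match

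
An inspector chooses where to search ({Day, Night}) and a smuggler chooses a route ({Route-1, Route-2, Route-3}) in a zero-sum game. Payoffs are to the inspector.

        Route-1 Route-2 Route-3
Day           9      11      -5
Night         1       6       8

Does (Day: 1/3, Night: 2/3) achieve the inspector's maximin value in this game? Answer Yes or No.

Yes

Against Route-1 this mix gives (1/3)·9 + (2/3)·1 = 11/3.
Against Route-2 this mix gives (1/3)·11 + (2/3)·6 = 23/3.
Against Route-3 this mix gives (1/3)·(-5) + (2/3)·8 = 11/3.
All of the smuggler's active replies (Route-1, Route-3) yield 11/3, and no column does worse for the inspector. The mix makes the smuggler indifferent and guarantees 11/3, so it is optimal.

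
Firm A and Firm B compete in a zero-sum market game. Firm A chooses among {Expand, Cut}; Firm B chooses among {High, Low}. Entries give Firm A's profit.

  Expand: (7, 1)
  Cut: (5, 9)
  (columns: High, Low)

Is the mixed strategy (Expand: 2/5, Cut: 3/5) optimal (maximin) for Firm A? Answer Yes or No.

Against High this mix gives (2/5)·7 + (3/5)·5 = 29/5.
Against Low this mix gives (2/5)·1 + (3/5)·9 = 29/5.
All of Firm B's active replies (High, Low) yield 29/5, and no column does worse for Firm A. The mix makes Firm B indifferent and guarantees 29/5, so it is optimal.

Yes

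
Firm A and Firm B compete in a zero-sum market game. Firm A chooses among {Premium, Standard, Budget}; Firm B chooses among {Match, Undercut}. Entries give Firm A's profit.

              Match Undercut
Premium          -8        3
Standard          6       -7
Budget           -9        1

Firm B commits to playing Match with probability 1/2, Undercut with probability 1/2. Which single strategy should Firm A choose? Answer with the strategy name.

Standard

Expected payoff of Premium: (1/2)·(-8) + (1/2)·3 = -5/2.
Expected payoff of Standard: (1/2)·6 + (1/2)·(-7) = -1/2.
Expected payoff of Budget: (1/2)·(-9) + (1/2)·1 = -4.
The largest is -1/2, so Firm A's best response is Standard.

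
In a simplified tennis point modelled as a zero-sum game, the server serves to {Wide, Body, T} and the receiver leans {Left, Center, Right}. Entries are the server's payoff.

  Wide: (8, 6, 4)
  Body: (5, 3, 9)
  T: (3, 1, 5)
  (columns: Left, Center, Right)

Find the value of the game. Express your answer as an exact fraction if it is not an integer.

21/4

Row minima: Wide → 4, Body → 3, T → 1; maximin = 4.
Column maxima: Left → 8, Center → 6, Right → 9; minimax = 6.
4 ≠ 6, so there is no saddle point; optimal play is mixed.
T is strictly dominated by Body, so the server never plays it.
Left is strictly dominated by Center (it gives the server strictly more in every row), so the receiver never plays it.
On the remaining 2×2 (Wide, Body vs Center, Right):
Let the server play Wide with probability p. Expected payoff against Center: 6p + 3(1−p) = 3p + 3; against Right: 4p + 9(1−p) = −5p + 9.
Setting these equal: 3p + 3 = −5p + 9 ⇒ 8p = 6 ⇒ p = 3/4, and the value is (3)·(3/4) + 3 = 21/4.
For the receiver: with q = P(Center), equating Wide's and Body's payoffs gives 2q + 4 = −6q + 9 ⇒ q = 5/8.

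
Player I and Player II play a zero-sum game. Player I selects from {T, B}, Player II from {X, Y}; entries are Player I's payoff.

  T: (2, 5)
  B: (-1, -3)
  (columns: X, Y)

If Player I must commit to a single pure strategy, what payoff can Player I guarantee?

2

Row minima: T → 2, B → -3.
The best of these is 2.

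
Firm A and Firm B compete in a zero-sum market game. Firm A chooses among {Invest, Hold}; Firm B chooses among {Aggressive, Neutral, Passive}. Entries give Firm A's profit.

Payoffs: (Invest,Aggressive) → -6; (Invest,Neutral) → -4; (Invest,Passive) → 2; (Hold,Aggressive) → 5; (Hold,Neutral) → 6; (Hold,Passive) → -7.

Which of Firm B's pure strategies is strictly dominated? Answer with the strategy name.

Neutral

Aggressive holds Firm A's payoff strictly below Neutral in every row: -6 < -4, 5 < 6.
So Neutral is strictly dominated for Firm B.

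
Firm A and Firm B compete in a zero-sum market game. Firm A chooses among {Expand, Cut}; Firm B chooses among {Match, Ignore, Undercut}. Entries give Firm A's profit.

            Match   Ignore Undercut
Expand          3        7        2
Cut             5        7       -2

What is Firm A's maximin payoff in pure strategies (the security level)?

Row minima: Expand → 2, Cut → -2.
The best of these is 2.

2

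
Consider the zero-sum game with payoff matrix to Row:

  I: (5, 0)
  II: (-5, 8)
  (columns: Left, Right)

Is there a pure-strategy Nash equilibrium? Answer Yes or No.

Row minima: I → 0, II → -5; maximin = 0.
Column maxima: Left → 5, Right → 8; minimax = 5.
0 ≠ 5, so no pure-strategy equilibrium exists.

No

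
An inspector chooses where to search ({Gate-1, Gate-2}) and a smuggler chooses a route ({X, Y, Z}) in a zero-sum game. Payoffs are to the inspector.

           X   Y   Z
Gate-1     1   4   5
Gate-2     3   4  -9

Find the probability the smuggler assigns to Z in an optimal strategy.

1/8

Row minima: Gate-1 → 1, Gate-2 → -9; maximin = 1.
Column maxima: X → 3, Y → 4, Z → 5; minimax = 3.
1 ≠ 3, so there is no saddle point; optimal play is mixed.
Y is strictly dominated by X (it gives the inspector strictly more in every row), so the smuggler never plays it.
On the remaining 2×2 (Gate-1, Gate-2 vs X, Z):
Let the inspector play Gate-1 with probability p. Expected payoff against X: 1p + 3(1−p) = −2p + 3; against Z: 5p + (-9)(1−p) = 14p − 9.
Setting these equal: −2p + 3 = 14p − 9 ⇒ −16p = -12 ⇒ p = 3/4, and the value is (-2)·(3/4) + 3 = 3/2.
For the smuggler: with q = P(X), equating Gate-1's and Gate-2's payoffs gives −4q + 5 = 12q − 9 ⇒ q = 7/8.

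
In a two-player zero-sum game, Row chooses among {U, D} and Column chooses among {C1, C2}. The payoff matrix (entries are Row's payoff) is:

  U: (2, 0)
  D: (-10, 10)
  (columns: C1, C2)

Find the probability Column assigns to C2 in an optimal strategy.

6/11

Row minima: U → 0, D → -10; maximin = 0.
Column maxima: C1 → 2, C2 → 10; minimax = 2.
0 ≠ 2, so there is no saddle point; optimal play is mixed.
Let Row play U with probability p. Expected payoff against C1: 2p + (-10)(1−p) = 12p − 10; against C2: 0p + 10(1−p) = −10p + 10.
Setting these equal: 12p − 10 = −10p + 10 ⇒ 22p = 20 ⇒ p = 10/11, and the value is (12)·(10/11) − 10 = 10/11.
For Column: with q = P(C1), equating U's and D's payoffs gives 2q = −20q + 10 ⇒ q = 5/11.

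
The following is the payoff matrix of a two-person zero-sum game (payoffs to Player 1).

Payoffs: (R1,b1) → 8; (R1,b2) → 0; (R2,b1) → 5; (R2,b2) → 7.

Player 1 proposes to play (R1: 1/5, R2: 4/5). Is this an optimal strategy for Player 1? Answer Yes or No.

Yes

Against b1 this mix gives (1/5)·8 + (4/5)·5 = 28/5.
Against b2 this mix gives (1/5)·0 + (4/5)·7 = 28/5.
All of Player 2's active replies (b1, b2) yield 28/5, and no column does worse for Player 1. The mix makes Player 2 indifferent and guarantees 28/5, so it is optimal.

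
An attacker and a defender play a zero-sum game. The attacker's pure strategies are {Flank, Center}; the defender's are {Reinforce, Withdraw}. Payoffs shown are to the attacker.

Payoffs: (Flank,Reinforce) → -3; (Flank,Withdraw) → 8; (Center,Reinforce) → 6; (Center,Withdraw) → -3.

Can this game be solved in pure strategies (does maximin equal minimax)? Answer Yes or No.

Row minima: Flank → -3, Center → -3; maximin = -3.
Column maxima: Reinforce → 6, Withdraw → 8; minimax = 6.
-3 ≠ 6, so no pure-strategy equilibrium exists.

No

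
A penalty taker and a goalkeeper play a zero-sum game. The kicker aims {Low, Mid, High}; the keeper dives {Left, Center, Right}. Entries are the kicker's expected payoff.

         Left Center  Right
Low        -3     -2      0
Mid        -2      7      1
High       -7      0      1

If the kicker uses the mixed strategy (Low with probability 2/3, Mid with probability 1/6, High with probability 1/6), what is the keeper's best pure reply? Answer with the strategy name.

If the keeper plays Left, the kicker's expected payoff is (2/3)·(-3) + (1/6)·(-2) + (1/6)·(-7) = -7/2.
If the keeper plays Center, the kicker's expected payoff is (2/3)·(-2) + (1/6)·7 + (1/6)·0 = -1/6.
If the keeper plays Right, the kicker's expected payoff is (2/3)·0 + (1/6)·1 + (1/6)·1 = 1/3.
The keeper minimizes the kicker's payoff; the smallest is -7/2, so the best response is Left.

Left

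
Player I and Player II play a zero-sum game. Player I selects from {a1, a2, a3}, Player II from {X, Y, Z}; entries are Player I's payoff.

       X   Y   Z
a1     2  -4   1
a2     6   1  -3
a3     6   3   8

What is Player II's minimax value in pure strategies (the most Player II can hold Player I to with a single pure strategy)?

3

Column maxima: X → 6, Y → 3, Z → 8.
The smallest of these is 3.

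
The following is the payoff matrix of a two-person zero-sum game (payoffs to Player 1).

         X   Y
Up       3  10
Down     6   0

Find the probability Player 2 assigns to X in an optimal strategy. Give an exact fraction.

Row minima: Up → 3, Down → 0; maximin = 3.
Column maxima: X → 6, Y → 10; minimax = 6.
3 ≠ 6, so there is no saddle point; optimal play is mixed.
Let Player 1 play Up with probability p. Expected payoff against X: 3p + 6(1−p) = −3p + 6; against Y: 10p + 0(1−p) = 10p.
Setting these equal: −3p + 6 = 10p ⇒ −13p = -6 ⇒ p = 6/13, and the value is (-3)·(6/13) + 6 = 60/13.
For Player 2: with q = P(X), equating Up's and Down's payoffs gives −7q + 10 = 6q ⇒ q = 10/13.

10/13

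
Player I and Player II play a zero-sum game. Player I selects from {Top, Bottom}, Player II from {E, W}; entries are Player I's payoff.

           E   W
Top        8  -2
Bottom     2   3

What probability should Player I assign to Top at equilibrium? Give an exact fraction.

Row minima: Top → -2, Bottom → 2; maximin = 2.
Column maxima: E → 8, W → 3; minimax = 3.
2 ≠ 3, so there is no saddle point; optimal play is mixed.
Let Player I play Top with probability p. Expected payoff against E: 8p + 2(1−p) = 6p + 2; against W: (-2)p + 3(1−p) = −5p + 3.
Setting these equal: 6p + 2 = −5p + 3 ⇒ 11p = 1 ⇒ p = 1/11, and the value is (6)·(1/11) + 2 = 28/11.
For Player II: with q = P(E), equating Top's and Bottom's payoffs gives 10q − 2 = −q + 3 ⇒ q = 5/11.

1/11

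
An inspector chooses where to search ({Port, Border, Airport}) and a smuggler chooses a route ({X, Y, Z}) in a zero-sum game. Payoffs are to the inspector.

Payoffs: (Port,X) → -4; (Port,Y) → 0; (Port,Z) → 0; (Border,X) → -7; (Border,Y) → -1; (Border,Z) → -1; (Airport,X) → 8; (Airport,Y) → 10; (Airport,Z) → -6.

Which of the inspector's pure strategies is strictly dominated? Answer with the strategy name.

Border

Port gives a strictly higher payoff than Border against every column: -4 > -7, 0 > -1, 0 > -1.
So Border is strictly dominated and the inspector never plays it.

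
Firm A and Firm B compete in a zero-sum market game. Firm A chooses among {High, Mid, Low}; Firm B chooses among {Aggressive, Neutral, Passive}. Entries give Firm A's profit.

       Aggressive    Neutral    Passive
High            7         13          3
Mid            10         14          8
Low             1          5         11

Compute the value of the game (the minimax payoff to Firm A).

Row minima: High → 3, Mid → 8, Low → 1; maximin = 8.
Column maxima: Aggressive → 10, Neutral → 14, Passive → 11; minimax = 10.
8 ≠ 10, so there is no saddle point; optimal play is mixed.
High is strictly dominated by Mid, so Firm A never plays it.
Neutral is strictly dominated by Aggressive (it gives Firm A strictly more in every row), so Firm B never plays it.
On the remaining 2×2 (Mid, Low vs Aggressive, Passive):
Let Firm A play Mid with probability p. Expected payoff against Aggressive: 10p + 1(1−p) = 9p + 1; against Passive: 8p + 11(1−p) = −3p + 11.
Setting these equal: 9p + 1 = −3p + 11 ⇒ 12p = 10 ⇒ p = 5/6, and the value is (9)·(5/6) + 1 = 17/2.
For Firm B: with q = P(Aggressive), equating Mid's and Low's payoffs gives 2q + 8 = −10q + 11 ⇒ q = 1/4.

17/2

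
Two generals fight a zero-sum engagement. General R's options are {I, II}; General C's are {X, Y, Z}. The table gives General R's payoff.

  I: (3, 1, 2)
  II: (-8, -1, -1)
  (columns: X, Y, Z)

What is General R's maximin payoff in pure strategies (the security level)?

1

Row minima: I → 1, II → -8.
The best of these is 1.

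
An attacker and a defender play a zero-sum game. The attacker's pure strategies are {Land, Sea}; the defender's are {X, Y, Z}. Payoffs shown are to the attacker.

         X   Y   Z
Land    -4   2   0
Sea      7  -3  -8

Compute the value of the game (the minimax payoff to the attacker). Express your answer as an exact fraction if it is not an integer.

Row minima: Land → -4, Sea → -8; maximin = -4.
Column maxima: X → 7, Y → 2, Z → 0; minimax = 0.
-4 ≠ 0, so there is no saddle point; optimal play is mixed.
Y is strictly dominated by Z (it gives the attacker strictly more in every row), so the defender never plays it.
On the remaining 2×2 (Land, Sea vs X, Z):
Let the attacker play Land with probability p. Expected payoff against X: (-4)p + 7(1−p) = −11p + 7; against Z: 0p + (-8)(1−p) = 8p − 8.
Setting these equal: −11p + 7 = 8p − 8 ⇒ −19p = -15 ⇒ p = 15/19, and the value is (-11)·(15/19) + 7 = -32/19.
For the defender: with q = P(X), equating Land's and Sea's payoffs gives −4q = 15q − 8 ⇒ q = 8/19.

-32/19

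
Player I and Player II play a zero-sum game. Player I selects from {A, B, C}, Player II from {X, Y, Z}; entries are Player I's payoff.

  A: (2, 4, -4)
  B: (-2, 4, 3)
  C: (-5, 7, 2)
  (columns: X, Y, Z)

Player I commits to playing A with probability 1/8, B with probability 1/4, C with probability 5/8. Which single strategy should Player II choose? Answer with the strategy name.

X

If Player II plays X, Player I's expected payoff is (1/8)·2 + (1/4)·(-2) + (5/8)·(-5) = -27/8.
If Player II plays Y, Player I's expected payoff is (1/8)·4 + (1/4)·4 + (5/8)·7 = 47/8.
If Player II plays Z, Player I's expected payoff is (1/8)·(-4) + (1/4)·3 + (5/8)·2 = 3/2.
Player II minimizes Player I's payoff; the smallest is -27/8, so the best response is X.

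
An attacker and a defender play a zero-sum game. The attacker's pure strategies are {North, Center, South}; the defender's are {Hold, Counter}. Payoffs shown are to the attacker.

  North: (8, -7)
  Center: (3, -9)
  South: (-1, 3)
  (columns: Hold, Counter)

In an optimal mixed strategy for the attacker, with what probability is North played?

Row minima: North → -7, Center → -9, South → -1; maximin = -1.
Column maxima: Hold → 8, Counter → 3; minimax = 3.
-1 ≠ 3, so there is no saddle point; optimal play is mixed.
Center is strictly dominated by North, so the attacker never plays it.
On the remaining 2×2 (North, South vs Hold, Counter):
Let the attacker play North with probability p. Expected payoff against Hold: 8p + (-1)(1−p) = 9p − 1; against Counter: (-7)p + 3(1−p) = −10p + 3.
Setting these equal: 9p − 1 = −10p + 3 ⇒ 19p = 4 ⇒ p = 4/19, and the value is (9)·(4/19) − 1 = 17/19.
For the defender: with q = P(Hold), equating North's and South's payoffs gives 15q − 7 = −4q + 3 ⇒ q = 10/19.

4/19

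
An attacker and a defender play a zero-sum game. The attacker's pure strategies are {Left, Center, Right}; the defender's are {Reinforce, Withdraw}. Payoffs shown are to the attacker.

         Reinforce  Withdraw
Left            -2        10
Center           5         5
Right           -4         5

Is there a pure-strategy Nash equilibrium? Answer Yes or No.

Row minima: Left → -2, Center → 5, Right → -4; maximin = 5.
Column maxima: Reinforce → 5, Withdraw → 10; minimax = 5.
maximin = minimax = 5, so a saddle point exists.

Yes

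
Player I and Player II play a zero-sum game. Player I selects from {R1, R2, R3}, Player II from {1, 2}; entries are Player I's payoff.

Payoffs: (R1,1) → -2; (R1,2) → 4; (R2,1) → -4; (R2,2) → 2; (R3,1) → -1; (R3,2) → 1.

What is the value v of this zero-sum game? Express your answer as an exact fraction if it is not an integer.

-1

Row minima: R1 → -2, R2 → -4, R3 → -1; maximin = -1.
Column maxima: 1 → -1, 2 → 4; minimax = -1.
Since maximin = minimax = -1, there is a saddle point and the value is -1.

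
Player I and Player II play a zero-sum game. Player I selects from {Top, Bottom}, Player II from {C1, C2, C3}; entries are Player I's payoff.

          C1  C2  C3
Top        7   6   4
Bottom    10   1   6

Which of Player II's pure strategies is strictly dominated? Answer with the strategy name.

C2 holds Player I's payoff strictly below C1 in every row: 6 < 7, 1 < 10.
So C1 is strictly dominated for Player II.

C1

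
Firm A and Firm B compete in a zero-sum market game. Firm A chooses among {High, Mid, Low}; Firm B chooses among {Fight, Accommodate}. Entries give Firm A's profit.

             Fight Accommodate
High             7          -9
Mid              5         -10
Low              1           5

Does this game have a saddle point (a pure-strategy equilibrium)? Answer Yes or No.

No

Row minima: High → -9, Mid → -10, Low → 1; maximin = 1.
Column maxima: Fight → 7, Accommodate → 5; minimax = 5.
1 ≠ 5, so no pure-strategy equilibrium exists.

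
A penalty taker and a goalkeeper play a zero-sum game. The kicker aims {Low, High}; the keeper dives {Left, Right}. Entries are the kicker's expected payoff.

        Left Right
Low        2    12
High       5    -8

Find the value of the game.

76/23

Row minima: Low → 2, High → -8; maximin = 2.
Column maxima: Left → 5, Right → 12; minimax = 5.
2 ≠ 5, so there is no saddle point; optimal play is mixed.
Let the kicker play Low with probability p. Expected payoff against Left: 2p + 5(1−p) = −3p + 5; against Right: 12p + (-8)(1−p) = 20p − 8.
Setting these equal: −3p + 5 = 20p − 8 ⇒ −23p = -13 ⇒ p = 13/23, and the value is (-3)·(13/23) + 5 = 76/23.
For the keeper: with q = P(Left), equating Low's and High's payoffs gives −10q + 12 = 13q − 8 ⇒ q = 20/23.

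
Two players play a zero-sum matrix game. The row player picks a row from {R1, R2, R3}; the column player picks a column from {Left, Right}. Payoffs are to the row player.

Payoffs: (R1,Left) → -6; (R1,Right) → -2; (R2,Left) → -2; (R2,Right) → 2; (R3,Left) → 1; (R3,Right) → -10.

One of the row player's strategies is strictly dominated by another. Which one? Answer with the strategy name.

R2 gives a strictly higher payoff than R1 against every column: -2 > -6, 2 > -2.
So R1 is strictly dominated and the row player never plays it.

R1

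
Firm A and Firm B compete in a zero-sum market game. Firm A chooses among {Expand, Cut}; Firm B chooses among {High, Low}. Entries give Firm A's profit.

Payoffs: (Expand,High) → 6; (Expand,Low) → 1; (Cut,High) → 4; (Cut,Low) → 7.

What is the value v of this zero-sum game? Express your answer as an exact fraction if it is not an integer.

19/4

Row minima: Expand → 1, Cut → 4; maximin = 4.
Column maxima: High → 6, Low → 7; minimax = 6.
4 ≠ 6, so there is no saddle point; optimal play is mixed.
Let Firm A play Expand with probability p. Expected payoff against High: 6p + 4(1−p) = 2p + 4; against Low: 1p + 7(1−p) = −6p + 7.
Setting these equal: 2p + 4 = −6p + 7 ⇒ 8p = 3 ⇒ p = 3/8, and the value is (2)·(3/8) + 4 = 19/4.
For Firm B: with q = P(High), equating Expand's and Cut's payoffs gives 5q + 1 = −3q + 7 ⇒ q = 3/4.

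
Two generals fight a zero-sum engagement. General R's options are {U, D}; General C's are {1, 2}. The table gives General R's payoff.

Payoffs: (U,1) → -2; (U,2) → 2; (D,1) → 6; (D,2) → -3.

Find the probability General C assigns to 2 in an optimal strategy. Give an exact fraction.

Row minima: U → -2, D → -3; maximin = -2.
Column maxima: 1 → 6, 2 → 2; minimax = 2.
-2 ≠ 2, so there is no saddle point; optimal play is mixed.
Let General R play U with probability p. Expected payoff against 1: (-2)p + 6(1−p) = −8p + 6; against 2: 2p + (-3)(1−p) = 5p − 3.
Setting these equal: −8p + 6 = 5p − 3 ⇒ −13p = -9 ⇒ p = 9/13, and the value is (-8)·(9/13) + 6 = 6/13.
For General C: with q = P(1), equating U's and D's payoffs gives −4q + 2 = 9q − 3 ⇒ q = 5/13.

8/13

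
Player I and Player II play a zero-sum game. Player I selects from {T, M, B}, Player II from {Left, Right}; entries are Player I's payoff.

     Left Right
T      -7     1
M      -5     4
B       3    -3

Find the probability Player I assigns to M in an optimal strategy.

Row minima: T → -7, M → -5, B → -3; maximin = -3.
Column maxima: Left → 3, Right → 4; minimax = 3.
-3 ≠ 3, so there is no saddle point; optimal play is mixed.
T is strictly dominated by M, so Player I never plays it.
On the remaining 2×2 (M, B vs Left, Right):
Let Player I play M with probability p. Expected payoff against Left: (-5)p + 3(1−p) = −8p + 3; against Right: 4p + (-3)(1−p) = 7p − 3.
Setting these equal: −8p + 3 = 7p − 3 ⇒ −15p = -6 ⇒ p = 2/5, and the value is (-8)·(2/5) + 3 = -1/5.
For Player II: with q = P(Left), equating M's and B's payoffs gives −9q + 4 = 6q − 3 ⇒ q = 7/15.

2/5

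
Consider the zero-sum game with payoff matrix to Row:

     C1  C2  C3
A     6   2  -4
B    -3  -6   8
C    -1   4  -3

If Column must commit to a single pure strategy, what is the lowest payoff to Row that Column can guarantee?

4

Column maxima: C1 → 6, C2 → 4, C3 → 8.
The smallest of these is 4.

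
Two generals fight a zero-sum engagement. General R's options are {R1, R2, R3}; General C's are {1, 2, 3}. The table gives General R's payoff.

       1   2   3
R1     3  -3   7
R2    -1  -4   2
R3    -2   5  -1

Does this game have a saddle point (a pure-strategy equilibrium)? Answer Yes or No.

No

Row minima: R1 → -3, R2 → -4, R3 → -2; maximin = -2.
Column maxima: 1 → 3, 2 → 5, 3 → 7; minimax = 3.
-2 ≠ 3, so no pure-strategy equilibrium exists.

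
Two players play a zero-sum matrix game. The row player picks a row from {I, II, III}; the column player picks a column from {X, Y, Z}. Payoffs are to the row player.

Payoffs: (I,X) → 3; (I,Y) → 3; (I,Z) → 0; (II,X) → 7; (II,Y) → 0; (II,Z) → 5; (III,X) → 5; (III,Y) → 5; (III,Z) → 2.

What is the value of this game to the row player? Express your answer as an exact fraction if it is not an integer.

Row minima: I → 0, II → 0, III → 2; maximin = 2.
Column maxima: X → 7, Y → 5, Z → 5; minimax = 5.
2 ≠ 5, so there is no saddle point; optimal play is mixed.
I is strictly dominated by III, so the row player never plays it.
X is strictly dominated by Z (it gives the row player strictly more in every row), so the column player never plays it.
On the remaining 2×2 (II, III vs Y, Z):
Let the row player play II with probability p. Expected payoff against Y: 0p + 5(1−p) = −5p + 5; against Z: 5p + 2(1−p) = 3p + 2.
Setting these equal: −5p + 5 = 3p + 2 ⇒ −8p = -3 ⇒ p = 3/8, and the value is (-5)·(3/8) + 5 = 25/8.
For the column player: with q = P(Y), equating II's and III's payoffs gives −5q + 5 = 3q + 2 ⇒ q = 3/8.

25/8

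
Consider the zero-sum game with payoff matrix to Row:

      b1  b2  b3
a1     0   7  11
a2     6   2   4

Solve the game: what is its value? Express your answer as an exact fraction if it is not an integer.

42/11

Row minima: a1 → 0, a2 → 2; maximin = 2.
Column maxima: b1 → 6, b2 → 7, b3 → 11; minimax = 6.
2 ≠ 6, so there is no saddle point; optimal play is mixed.
b3 is strictly dominated by b2 (it gives Row strictly more in every row), so Column never plays it.
On the remaining 2×2 (a1, a2 vs b1, b2):
Let Row play a1 with probability p. Expected payoff against b1: 0p + 6(1−p) = −6p + 6; against b2: 7p + 2(1−p) = 5p + 2.
Setting these equal: −6p + 6 = 5p + 2 ⇒ −11p = -4 ⇒ p = 4/11, and the value is (-6)·(4/11) + 6 = 42/11.
For Column: with q = P(b1), equating a1's and a2's payoffs gives −7q + 7 = 4q + 2 ⇒ q = 5/11.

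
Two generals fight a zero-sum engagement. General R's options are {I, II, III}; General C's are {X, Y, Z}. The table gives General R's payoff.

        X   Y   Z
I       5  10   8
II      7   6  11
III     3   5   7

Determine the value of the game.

Row minima: I → 5, II → 6, III → 3; maximin = 6.
Column maxima: X → 7, Y → 10, Z → 11; minimax = 7.
6 ≠ 7, so there is no saddle point; optimal play is mixed.
III is strictly dominated by I, so General R never plays it.
Z is strictly dominated by X (it gives General R strictly more in every row), so General C never plays it.
On the remaining 2×2 (I, II vs X, Y):
Let General R play I with probability p. Expected payoff against X: 5p + 7(1−p) = −2p + 7; against Y: 10p + 6(1−p) = 4p + 6.
Setting these equal: −2p + 7 = 4p + 6 ⇒ −6p = -1 ⇒ p = 1/6, and the value is (-2)·(1/6) + 7 = 20/3.
For General C: with q = P(X), equating I's and II's payoffs gives −5q + 10 = q + 6 ⇒ q = 2/3.

20/3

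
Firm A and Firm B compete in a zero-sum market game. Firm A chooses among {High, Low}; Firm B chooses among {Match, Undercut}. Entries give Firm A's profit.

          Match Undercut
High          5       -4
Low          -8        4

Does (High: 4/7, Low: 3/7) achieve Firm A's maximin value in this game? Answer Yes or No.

Yes

Against Match this mix gives (4/7)·5 + (3/7)·(-8) = -4/7.
Against Undercut this mix gives (4/7)·(-4) + (3/7)·4 = -4/7.
All of Firm B's active replies (Match, Undercut) yield -4/7, and no column does worse for Firm A. The mix makes Firm B indifferent and guarantees -4/7, so it is optimal.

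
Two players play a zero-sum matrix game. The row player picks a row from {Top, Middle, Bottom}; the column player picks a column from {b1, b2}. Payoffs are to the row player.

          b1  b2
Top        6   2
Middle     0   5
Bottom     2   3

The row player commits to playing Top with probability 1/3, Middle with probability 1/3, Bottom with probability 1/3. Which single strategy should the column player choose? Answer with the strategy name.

b1

If the column player plays b1, the row player's expected payoff is (1/3)·6 + (1/3)·0 + (1/3)·2 = 8/3.
If the column player plays b2, the row player's expected payoff is (1/3)·2 + (1/3)·5 + (1/3)·3 = 10/3.
The column player minimizes the row player's payoff; the smallest is 8/3, so the best response is b1.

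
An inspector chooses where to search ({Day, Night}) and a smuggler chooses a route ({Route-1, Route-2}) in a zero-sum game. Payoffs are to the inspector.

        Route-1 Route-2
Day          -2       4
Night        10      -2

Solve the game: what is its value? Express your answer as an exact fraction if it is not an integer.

2

Row minima: Day → -2, Night → -2; maximin = -2.
Column maxima: Route-1 → 10, Route-2 → 4; minimax = 4.
-2 ≠ 4, so there is no saddle point; optimal play is mixed.
Let the inspector play Day with probability p. Expected payoff against Route-1: (-2)p + 10(1−p) = −12p + 10; against Route-2: 4p + (-2)(1−p) = 6p − 2.
Setting these equal: −12p + 10 = 6p − 2 ⇒ −18p = -12 ⇒ p = 2/3, and the value is (-12)·(2/3) + 10 = 2.
For the smuggler: with q = P(Route-1), equating Day's and Night's payoffs gives −6q + 4 = 12q − 2 ⇒ q = 1/3.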